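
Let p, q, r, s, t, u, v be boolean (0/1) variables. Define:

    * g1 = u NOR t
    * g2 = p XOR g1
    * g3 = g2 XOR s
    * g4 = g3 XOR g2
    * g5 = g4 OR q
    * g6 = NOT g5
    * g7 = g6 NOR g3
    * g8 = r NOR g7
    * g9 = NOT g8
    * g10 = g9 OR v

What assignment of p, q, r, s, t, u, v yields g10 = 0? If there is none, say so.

p=0, q=0, r=0, s=1, t=0, u=1, v=0

Check with p=0, q=0, r=0, s=1, t=0, u=1, v=0:
g1 = u NOR t = 1 NOR 0 = 0
g2 = p XOR g1 = 0 XOR 0 = 0
g3 = g2 XOR s = 0 XOR 1 = 1
g4 = g3 XOR g2 = 1 XOR 0 = 1
g5 = g4 OR q = 1 OR 0 = 1
g6 = NOT g5 = NOT 1 = 0
g7 = g6 NOR g3 = 0 NOR 1 = 0
g8 = r NOR g7 = 0 NOR 0 = 1
g9 = NOT g8 = NOT 1 = 0
g10 = g9 OR v = 0 OR 0 = 0
So g10 = 0 as required.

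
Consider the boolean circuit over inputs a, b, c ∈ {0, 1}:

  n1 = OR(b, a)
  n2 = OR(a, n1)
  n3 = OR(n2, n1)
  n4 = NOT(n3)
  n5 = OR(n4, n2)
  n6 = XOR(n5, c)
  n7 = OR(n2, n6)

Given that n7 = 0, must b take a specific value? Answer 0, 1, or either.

n7 = OR(n2, n6) must be 0, so both n2 = 0 and n6 = 0.
n2 = OR(a, n1) must be 0, so both a = 0 and n1 = 0.
n6 = XOR(n5, c) must be 0, so n5 and c are equal.
Every assignment with n7 = 0 has b = 0; there are 1 such assignment(s).
  a=0, b=0, c=1

0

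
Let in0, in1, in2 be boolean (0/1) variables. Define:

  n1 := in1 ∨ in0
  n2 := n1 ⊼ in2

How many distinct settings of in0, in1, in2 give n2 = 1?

5

n2 = n1 ⊼ in2 must be 1, so at least one of n1, in2 is 0.
Enumerating the 8 input combinations, 5 give n2 = 1 and 3 give n2 = 0.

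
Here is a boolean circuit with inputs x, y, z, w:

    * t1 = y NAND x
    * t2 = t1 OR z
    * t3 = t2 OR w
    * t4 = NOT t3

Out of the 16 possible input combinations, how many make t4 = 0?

15

t4 = NOT t3 must be 0, so t3 = 1.
t3 = t2 OR w must be 1, so at least one of t2, w is 1.
Enumerating the 16 input combinations, 15 give t4 = 0 and 1 give t4 = 1.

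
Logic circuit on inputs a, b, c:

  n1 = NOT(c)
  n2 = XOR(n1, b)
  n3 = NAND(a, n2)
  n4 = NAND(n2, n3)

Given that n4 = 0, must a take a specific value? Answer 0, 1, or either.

n4 = NAND(n2, n3) must be 0, so both n2 = 1 and n3 = 1.
n2 = XOR(n1, b) must be 1, so n1 and b differ.
Every assignment with n4 = 0 has a = 0; there are 2 such assignment(s).
  a=0, b=0, c=0
  a=0, b=1, c=1

0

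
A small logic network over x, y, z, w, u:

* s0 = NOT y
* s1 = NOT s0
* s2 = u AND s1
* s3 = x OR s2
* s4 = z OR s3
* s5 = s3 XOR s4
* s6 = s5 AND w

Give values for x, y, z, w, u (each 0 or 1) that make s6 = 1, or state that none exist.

s6 = s5 AND w must be 1, so both s5 = 1 and w = 1.
Check with x=0, y=1, z=1, w=1, u=0:
s0 = NOT y = NOT 1 = 0
s1 = NOT s0 = NOT 0 = 1
s2 = u AND s1 = 0 AND 1 = 0
s3 = x OR s2 = 0 OR 0 = 0
s4 = z OR s3 = 1 OR 0 = 1
s5 = s3 XOR s4 = 0 XOR 1 = 1
s6 = s5 AND w = 1 AND 1 = 1
So s6 = 1 as required.

x=0, y=1, z=1, w=1, u=0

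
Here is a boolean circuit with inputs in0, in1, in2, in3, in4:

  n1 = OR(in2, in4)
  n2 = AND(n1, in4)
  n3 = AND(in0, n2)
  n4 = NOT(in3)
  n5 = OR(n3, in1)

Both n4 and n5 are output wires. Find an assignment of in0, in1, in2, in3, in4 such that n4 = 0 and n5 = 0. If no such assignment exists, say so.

Check with in0=1, in1=0, in2=1, in3=1, in4=0:
n1 = OR(in2, in4) = OR(1, 0) = 1
n2 = AND(n1, in4) = AND(1, 0) = 0
n3 = AND(in0, n2) = AND(1, 0) = 0
n4 = NOT(in3) = NOT 1 = 0
n5 = OR(n3, in1) = OR(0, 0) = 0
So n4 = 0 and n5 = 0.

in0=1, in1=0, in2=1, in3=1, in4=0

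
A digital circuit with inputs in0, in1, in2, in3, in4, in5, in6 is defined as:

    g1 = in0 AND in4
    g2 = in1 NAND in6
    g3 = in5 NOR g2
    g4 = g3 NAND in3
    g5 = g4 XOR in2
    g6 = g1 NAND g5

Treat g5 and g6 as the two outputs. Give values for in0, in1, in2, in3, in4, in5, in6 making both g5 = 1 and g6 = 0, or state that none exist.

Check with in0=1, in1=1, in2=0, in3=1, in4=1, in5=1, in6=1:
g1 = in0 AND in4 = 1 AND 1 = 1
g2 = in1 NAND in6 = 1 NAND 1 = 0
g3 = in5 NOR g2 = 1 NOR 0 = 0
g4 = g3 NAND in3 = 0 NAND 1 = 1
g5 = g4 XOR in2 = 1 XOR 0 = 1
g6 = g1 NAND g5 = 1 NAND 1 = 0
So g5 = 1 and g6 = 0.

in0=1, in1=1, in2=0, in3=1, in4=1, in5=1, in6=1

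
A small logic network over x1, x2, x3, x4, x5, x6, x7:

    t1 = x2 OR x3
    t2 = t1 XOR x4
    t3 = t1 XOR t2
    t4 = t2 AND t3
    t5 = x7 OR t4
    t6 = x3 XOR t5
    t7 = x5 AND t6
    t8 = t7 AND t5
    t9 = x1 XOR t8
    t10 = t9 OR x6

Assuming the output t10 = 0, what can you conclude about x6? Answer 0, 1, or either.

0

t10 = t9 OR x6 must be 0, so both t9 = 0 and x6 = 0.
t9 = x1 XOR t8 must be 0, so x1 and t8 are equal.
Every assignment with t10 = 0 has x6 = 0; there are 32 such assignment(s).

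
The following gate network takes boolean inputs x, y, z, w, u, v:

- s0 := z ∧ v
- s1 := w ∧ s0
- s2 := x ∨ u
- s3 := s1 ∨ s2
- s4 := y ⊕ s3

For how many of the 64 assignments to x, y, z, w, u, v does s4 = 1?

s4 = y ⊕ s3 must be 1, so y and s3 differ.
Enumerating the 64 input combinations, 32 give s4 = 1 and 32 give s4 = 0.

32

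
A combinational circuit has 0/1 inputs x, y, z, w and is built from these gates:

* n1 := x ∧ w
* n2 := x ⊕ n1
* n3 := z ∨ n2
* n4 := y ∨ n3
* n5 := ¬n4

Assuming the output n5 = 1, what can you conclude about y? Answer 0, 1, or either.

n5 = ¬n4 must be 1, so n4 = 0.
n4 = y ∨ n3 must be 0, so both y = 0 and n3 = 0.
n3 = z ∨ n2 must be 0, so both z = 0 and n2 = 0.
Every assignment with n5 = 1 has y = 0; there are 3 such assignment(s).
  x=0, y=0, z=0, w=0
  x=0, y=0, z=0, w=1
  x=1, y=0, z=0, w=1

0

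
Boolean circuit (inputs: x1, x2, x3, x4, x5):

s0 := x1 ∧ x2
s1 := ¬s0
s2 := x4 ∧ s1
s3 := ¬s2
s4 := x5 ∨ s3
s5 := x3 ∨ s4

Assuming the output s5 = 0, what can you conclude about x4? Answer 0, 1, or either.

s5 = x3 ∨ s4 must be 0, so both x3 = 0 and s4 = 0.
s4 = x5 ∨ s3 must be 0, so both x5 = 0 and s3 = 0.
s3 = ¬s2 must be 0, so s2 = 1.
Every assignment with s5 = 0 has x4 = 1; there are 3 such assignment(s).
  x1=0, x2=0, x3=0, x4=1, x5=0
  x1=0, x2=1, x3=0, x4=1, x5=0
  x1=1, x2=0, x3=0, x4=1, x5=0

1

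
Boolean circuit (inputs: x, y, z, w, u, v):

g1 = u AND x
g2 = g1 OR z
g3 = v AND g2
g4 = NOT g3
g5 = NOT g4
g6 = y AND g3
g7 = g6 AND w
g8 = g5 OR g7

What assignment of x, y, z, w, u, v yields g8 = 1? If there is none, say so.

x=1, y=1, z=1, w=0, u=0, v=1

Check with x=1, y=1, z=1, w=0, u=0, v=1:
g1 = u AND x = 0 AND 1 = 0
g2 = g1 OR z = 0 OR 1 = 1
g3 = v AND g2 = 1 AND 1 = 1
g4 = NOT g3 = NOT 1 = 0
g5 = NOT g4 = NOT 0 = 1
g6 = y AND g3 = 1 AND 1 = 1
g7 = g6 AND w = 1 AND 0 = 0
g8 = g5 OR g7 = 1 OR 0 = 1
So g8 = 1 as required.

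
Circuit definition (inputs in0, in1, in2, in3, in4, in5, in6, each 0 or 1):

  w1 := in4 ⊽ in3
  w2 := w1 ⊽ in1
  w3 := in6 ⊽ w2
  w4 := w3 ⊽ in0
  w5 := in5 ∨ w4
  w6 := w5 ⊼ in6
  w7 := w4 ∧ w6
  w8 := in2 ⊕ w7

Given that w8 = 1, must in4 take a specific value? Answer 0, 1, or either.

either

Both values of in4 occur among assignments with w8 = 1:
  in4=0: in0=0, in1=0, in2=0, in3=1, in4=0, in5=0, in6=0
  in4=1: in0=0, in1=0, in2=0, in3=0, in4=1, in5=0, in6=0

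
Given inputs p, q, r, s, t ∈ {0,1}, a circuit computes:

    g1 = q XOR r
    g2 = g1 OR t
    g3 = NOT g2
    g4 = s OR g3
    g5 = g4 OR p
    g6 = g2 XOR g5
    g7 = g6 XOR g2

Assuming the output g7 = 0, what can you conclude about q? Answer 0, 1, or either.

either

Both values of q occur among assignments with g7 = 0:
  q=0: p=0, q=0, r=0, s=0, t=1
  q=1: p=0, q=1, r=0, s=0, t=0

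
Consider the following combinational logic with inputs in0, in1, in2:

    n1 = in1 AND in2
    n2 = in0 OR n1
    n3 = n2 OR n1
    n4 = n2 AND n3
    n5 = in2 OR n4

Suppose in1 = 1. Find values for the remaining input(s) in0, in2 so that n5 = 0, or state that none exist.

n5 = in2 OR n4 must be 0, so both in2 = 0 and n4 = 0.
Check with in1 = 1 and in0=0, in2=0:
n1 = in1 AND in2 = 1 AND 0 = 0
n2 = in0 OR n1 = 0 OR 0 = 0
n3 = n2 OR n1 = 0 OR 0 = 0
n4 = n2 AND n3 = 0 AND 0 = 0
n5 = in2 OR n4 = 0 OR 0 = 0
So n5 = 0.

in0=0, in2=0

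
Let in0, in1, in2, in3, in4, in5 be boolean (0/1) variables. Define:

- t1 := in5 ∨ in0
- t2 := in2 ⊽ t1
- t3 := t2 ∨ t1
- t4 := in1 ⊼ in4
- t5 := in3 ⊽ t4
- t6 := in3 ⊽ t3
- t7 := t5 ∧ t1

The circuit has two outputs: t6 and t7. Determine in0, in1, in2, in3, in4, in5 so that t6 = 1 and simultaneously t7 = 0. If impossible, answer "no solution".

in0=0, in1=1, in2=1, in3=0, in4=1, in5=0

Check with in0=0, in1=1, in2=1, in3=0, in4=1, in5=0:
t1 = in5 ∨ in0 = 0 ∨ 0 = 0
t2 = in2 ⊽ t1 = 1 ⊽ 0 = 0
t3 = t2 ∨ t1 = 0 ∨ 0 = 0
t4 = in1 ⊼ in4 = 1 ⊼ 1 = 0
t5 = in3 ⊽ t4 = 0 ⊽ 0 = 1
t6 = in3 ⊽ t3 = 0 ⊽ 0 = 1
t7 = t5 ∧ t1 = 1 ∧ 0 = 0
So t6 = 1 and t7 = 0.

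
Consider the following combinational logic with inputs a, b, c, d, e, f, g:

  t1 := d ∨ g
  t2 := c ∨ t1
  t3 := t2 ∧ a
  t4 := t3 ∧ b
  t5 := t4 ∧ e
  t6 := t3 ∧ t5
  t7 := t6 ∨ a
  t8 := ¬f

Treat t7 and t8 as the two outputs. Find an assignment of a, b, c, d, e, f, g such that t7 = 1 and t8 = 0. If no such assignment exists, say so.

a=1 b=1 c=0 d=0 e=1 f=1 g=0

Check with a=1 b=1 c=0 d=0 e=1 f=1 g=0:
t1 = d ∨ g = 0 ∨ 0 = 0
t2 = c ∨ t1 = 0 ∨ 0 = 0
t3 = t2 ∧ a = 0 ∧ 1 = 0
t4 = t3 ∧ b = 0 ∧ 1 = 0
t5 = t4 ∧ e = 0 ∧ 1 = 0
t6 = t3 ∧ t5 = 0 ∧ 0 = 0
t7 = t6 ∨ a = 0 ∨ 1 = 1
t8 = ¬f = ¬1 = 0
So t7 = 1 and t8 = 0.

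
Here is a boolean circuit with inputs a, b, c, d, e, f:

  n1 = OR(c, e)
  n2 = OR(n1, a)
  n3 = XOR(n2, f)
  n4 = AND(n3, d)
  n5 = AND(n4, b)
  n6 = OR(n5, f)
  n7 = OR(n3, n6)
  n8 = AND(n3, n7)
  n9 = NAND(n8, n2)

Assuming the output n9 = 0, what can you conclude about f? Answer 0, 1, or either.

n9 = NAND(n8, n2) must be 0, so both n8 = 1 and n2 = 1.
n8 = AND(n3, n7) must be 1, so both n3 = 1 and n7 = 1.
Every assignment with n9 = 0 has f = 0; there are 28 such assignment(s).

0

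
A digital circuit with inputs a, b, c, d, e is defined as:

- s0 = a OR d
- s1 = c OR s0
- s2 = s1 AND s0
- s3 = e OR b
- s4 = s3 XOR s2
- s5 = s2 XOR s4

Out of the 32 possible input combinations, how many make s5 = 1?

24

s5 = s2 XOR s4 must be 1, so s2 and s4 differ.
Enumerating the 32 input combinations, 24 give s5 = 1 and 8 give s5 = 0.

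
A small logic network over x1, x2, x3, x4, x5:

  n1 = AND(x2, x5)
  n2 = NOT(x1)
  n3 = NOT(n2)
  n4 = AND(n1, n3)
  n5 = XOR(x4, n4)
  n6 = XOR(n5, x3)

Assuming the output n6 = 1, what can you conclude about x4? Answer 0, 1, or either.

either

Both values of x4 occur among assignments with n6 = 1:
  x4=0: x1=0, x2=0, x3=1, x4=0, x5=0
  x4=1: x1=0, x2=0, x3=0, x4=1, x5=0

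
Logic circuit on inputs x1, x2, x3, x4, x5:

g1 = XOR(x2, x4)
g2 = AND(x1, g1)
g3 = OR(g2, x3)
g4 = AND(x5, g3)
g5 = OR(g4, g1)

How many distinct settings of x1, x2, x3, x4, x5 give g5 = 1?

20

g5 = OR(g4, g1) must be 1, so at least one of g4, g1 is 1.
Enumerating the 32 input combinations, 20 give g5 = 1 and 12 give g5 = 0.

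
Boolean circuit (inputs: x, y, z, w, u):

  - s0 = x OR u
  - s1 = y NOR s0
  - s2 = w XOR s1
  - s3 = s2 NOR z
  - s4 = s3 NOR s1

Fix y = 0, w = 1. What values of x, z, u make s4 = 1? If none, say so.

s4 = s3 NOR s1 must be 1, so both s3 = 0 and s1 = 0.
Check with y = 0, w = 1 and x=1, z=1, u=0:
s0 = x OR u = 1 OR 0 = 1
s1 = y NOR s0 = 0 NOR 1 = 0
s2 = w XOR s1 = 1 XOR 0 = 1
s3 = s2 NOR z = 1 NOR 1 = 0
s4 = s3 NOR s1 = 0 NOR 0 = 1
So s4 = 1.

x=1 z=1 u=0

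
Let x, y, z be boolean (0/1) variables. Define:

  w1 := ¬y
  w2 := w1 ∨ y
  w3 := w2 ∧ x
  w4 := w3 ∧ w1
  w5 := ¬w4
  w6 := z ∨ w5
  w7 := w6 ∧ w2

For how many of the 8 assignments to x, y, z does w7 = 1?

w7 = w6 ∧ w2 must be 1, so both w6 = 1 and w2 = 1.
Enumerating the 8 input combinations, 7 give w7 = 1 and 1 give w7 = 0.

7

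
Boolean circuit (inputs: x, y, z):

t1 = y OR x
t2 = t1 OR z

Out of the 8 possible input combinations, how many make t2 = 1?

7

t2 = t1 OR z must be 1, so at least one of t1, z is 1.
Enumerating the 8 input combinations, 7 give t2 = 1 and 1 give t2 = 0.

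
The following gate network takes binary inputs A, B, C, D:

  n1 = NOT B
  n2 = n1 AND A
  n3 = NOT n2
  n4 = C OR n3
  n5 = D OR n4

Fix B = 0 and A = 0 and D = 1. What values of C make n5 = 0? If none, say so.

no solution exists

With B = 0 and A = 0 and D = 1 fixed, none of the 2 settings of C give n5 = 0.
For example, with C=1:
n1 = NOT B = NOT 0 = 1
n2 = n1 AND A = 1 AND 0 = 0
n3 = NOT n2 = NOT 0 = 1
n4 = C OR n3 = 1 OR 1 = 1
n5 = D OR n4 = 1 OR 1 = 1
giving n5 = 1 ≠ 0.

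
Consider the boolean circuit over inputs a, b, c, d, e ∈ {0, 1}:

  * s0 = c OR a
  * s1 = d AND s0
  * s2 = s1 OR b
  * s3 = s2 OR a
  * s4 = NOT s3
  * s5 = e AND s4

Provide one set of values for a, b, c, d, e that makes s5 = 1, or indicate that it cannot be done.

s5 = e AND s4 must be 1, so both e = 1 and s4 = 1.
s4 = NOT s3 must be 1, so s3 = 0.
s3 = s2 OR a must be 0, so both s2 = 0 and a = 0.
Check with a=0, b=0, c=1, d=0, e=1:
s0 = c OR a = 1 OR 0 = 1
s1 = d AND s0 = 0 AND 1 = 0
s2 = s1 OR b = 0 OR 0 = 0
s3 = s2 OR a = 0 OR 0 = 0
s4 = NOT s3 = NOT 0 = 1
s5 = e AND s4 = 1 AND 1 = 1
So s5 = 1 as required.

a=0, b=0, c=1, d=0, e=1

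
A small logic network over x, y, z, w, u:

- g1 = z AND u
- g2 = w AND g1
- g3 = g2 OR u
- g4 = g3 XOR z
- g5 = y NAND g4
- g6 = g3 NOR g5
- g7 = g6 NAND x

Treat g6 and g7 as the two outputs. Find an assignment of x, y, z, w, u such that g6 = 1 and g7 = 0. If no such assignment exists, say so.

Check with x=1, y=1, z=1, w=1, u=0:
g1 = z AND u = 1 AND 0 = 0
g2 = w AND g1 = 1 AND 0 = 0
g3 = g2 OR u = 0 OR 0 = 0
g4 = g3 XOR z = 0 XOR 1 = 1
g5 = y NAND g4 = 1 NAND 1 = 0
g6 = g3 NOR g5 = 0 NOR 0 = 1
g7 = g6 NAND x = 1 NAND 1 = 0
So g6 = 1 and g7 = 0.

x=1, y=1, z=1, w=1, u=0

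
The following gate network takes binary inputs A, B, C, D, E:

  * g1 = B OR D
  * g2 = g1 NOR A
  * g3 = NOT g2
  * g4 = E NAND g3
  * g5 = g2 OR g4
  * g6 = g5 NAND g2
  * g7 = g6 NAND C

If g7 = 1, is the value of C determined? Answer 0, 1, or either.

either

Both values of C occur among assignments with g7 = 1:
  C=0: A=0, B=0, C=0, D=0, E=0
  C=1: A=0, B=0, C=1, D=0, E=0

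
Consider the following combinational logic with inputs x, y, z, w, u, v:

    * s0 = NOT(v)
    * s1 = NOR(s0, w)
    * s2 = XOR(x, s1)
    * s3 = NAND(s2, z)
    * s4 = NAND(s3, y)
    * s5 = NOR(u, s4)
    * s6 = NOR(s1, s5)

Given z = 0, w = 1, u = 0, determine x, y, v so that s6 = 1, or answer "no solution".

Check with z = 0, w = 1, u = 0 and x=1, y=0, v=1:
s0 = NOT(v) = NOT 1 = 0
s1 = NOR(s0, w) = NOR(0, 1) = 0
s2 = XOR(x, s1) = XOR(1, 0) = 1
s3 = NAND(s2, z) = NAND(1, 0) = 1
s4 = NAND(s3, y) = NAND(1, 0) = 1
s5 = NOR(u, s4) = NOR(0, 1) = 0
s6 = NOR(s1, s5) = NOR(0, 0) = 1
So s6 = 1.

x=1, y=0, v=1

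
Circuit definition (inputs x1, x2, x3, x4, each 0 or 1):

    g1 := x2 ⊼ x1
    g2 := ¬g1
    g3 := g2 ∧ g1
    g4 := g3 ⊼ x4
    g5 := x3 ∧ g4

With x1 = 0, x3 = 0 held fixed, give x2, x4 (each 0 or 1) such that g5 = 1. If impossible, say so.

no solution exists

With x1 = 0, x3 = 0 fixed, none of the 4 settings of x2, x4 give g5 = 1.
For example, with x2=1, x4=1:
g1 = x2 ⊼ x1 = 1 ⊼ 0 = 1
g2 = ¬g1 = ¬1 = 0
g3 = g2 ∧ g1 = 0 ∧ 1 = 0
g4 = g3 ⊼ x4 = 0 ⊼ 1 = 1
g5 = x3 ∧ g4 = 0 ∧ 1 = 0
giving g5 = 0 ≠ 1.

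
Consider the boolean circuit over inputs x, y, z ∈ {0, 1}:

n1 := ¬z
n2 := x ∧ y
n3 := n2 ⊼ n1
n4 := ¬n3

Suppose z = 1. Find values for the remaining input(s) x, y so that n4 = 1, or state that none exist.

With z = 1 fixed, none of the 4 settings of x, y give n4 = 1.
For example, with x=1, y=0:
n1 = ¬z = ¬1 = 0
n2 = x ∧ y = 1 ∧ 0 = 0
n3 = n2 ⊼ n1 = 0 ⊼ 0 = 1
n4 = ¬n3 = ¬1 = 0
giving n4 = 0 ≠ 1.

no solution exists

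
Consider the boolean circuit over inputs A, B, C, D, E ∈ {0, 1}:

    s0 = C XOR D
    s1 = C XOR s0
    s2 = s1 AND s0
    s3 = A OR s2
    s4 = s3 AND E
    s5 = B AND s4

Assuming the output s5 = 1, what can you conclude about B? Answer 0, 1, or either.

s5 = B AND s4 must be 1, so both B = 1 and s4 = 1.
Every assignment with s5 = 1 has B = 1; there are 5 such assignment(s).

1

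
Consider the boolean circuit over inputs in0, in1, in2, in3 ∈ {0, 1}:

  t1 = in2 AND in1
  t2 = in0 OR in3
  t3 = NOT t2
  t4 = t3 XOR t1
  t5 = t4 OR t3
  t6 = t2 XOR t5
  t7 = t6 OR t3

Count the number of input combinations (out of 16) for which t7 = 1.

t7 = t6 OR t3 must be 1, so at least one of t6, t3 is 1.
Enumerating the 16 input combinations, 13 give t7 = 1 and 3 give t7 = 0.

13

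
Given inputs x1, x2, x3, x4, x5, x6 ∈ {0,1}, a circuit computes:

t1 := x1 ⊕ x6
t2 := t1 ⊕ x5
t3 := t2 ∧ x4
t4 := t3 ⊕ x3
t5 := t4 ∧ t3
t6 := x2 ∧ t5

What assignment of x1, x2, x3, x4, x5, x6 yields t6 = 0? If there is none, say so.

x1=1 x2=1 x3=1 x4=1 x5=0 x6=1

t6 = x2 ∧ t5 must be 0, so at least one of x2, t5 is 0.
Check with x1=1 x2=1 x3=1 x4=1 x5=0 x6=1:
t1 = x1 ⊕ x6 = 1 ⊕ 1 = 0
t2 = t1 ⊕ x5 = 0 ⊕ 0 = 0
t3 = t2 ∧ x4 = 0 ∧ 1 = 0
t4 = t3 ⊕ x3 = 0 ⊕ 1 = 1
t5 = t4 ∧ t3 = 1 ∧ 0 = 0
t6 = x2 ∧ t5 = 1 ∧ 0 = 0
So t6 = 0 as required.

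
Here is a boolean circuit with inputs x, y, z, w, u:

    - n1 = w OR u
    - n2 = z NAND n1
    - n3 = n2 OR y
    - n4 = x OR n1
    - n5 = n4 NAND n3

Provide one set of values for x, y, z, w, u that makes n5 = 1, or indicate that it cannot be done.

x=0, y=0, z=1, w=0, u=1

Check with x=0, y=0, z=1, w=0, u=1:
n1 = w OR u = 0 OR 1 = 1
n2 = z NAND n1 = 1 NAND 1 = 0
n3 = n2 OR y = 0 OR 0 = 0
n4 = x OR n1 = 0 OR 1 = 1
n5 = n4 NAND n3 = 1 NAND 0 = 1
So n5 = 1 as required.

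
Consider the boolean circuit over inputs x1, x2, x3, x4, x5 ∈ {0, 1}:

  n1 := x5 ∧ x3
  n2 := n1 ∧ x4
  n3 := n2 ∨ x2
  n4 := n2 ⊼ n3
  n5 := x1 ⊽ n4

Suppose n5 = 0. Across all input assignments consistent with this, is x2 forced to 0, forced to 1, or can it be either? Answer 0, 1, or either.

either

Both values of x2 occur among assignments with n5 = 0:
  x2=0: x1=0, x2=0, x3=0, x4=0, x5=0
  x2=1: x1=0, x2=1, x3=0, x4=0, x5=0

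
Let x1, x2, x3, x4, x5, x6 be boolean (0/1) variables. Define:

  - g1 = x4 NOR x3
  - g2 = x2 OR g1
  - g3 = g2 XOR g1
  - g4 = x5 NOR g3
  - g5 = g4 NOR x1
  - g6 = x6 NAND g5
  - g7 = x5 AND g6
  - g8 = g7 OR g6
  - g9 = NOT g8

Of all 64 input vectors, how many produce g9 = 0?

g9 = NOT g8 must be 0, so g8 = 1.
g8 = g7 OR g6 must be 1, so at least one of g7, g6 is 1.
Enumerating the 64 input combinations, 53 give g9 = 0 and 11 give g9 = 1.

53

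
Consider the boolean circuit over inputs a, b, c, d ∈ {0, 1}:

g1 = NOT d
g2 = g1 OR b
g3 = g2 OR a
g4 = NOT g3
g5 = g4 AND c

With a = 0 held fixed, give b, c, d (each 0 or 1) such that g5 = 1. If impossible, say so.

g5 = g4 AND c must be 1, so both g4 = 1 and c = 1.
g4 = NOT g3 must be 1, so g3 = 0.
Check with a = 0 and b=0, c=1, d=1:
g1 = NOT d = NOT 1 = 0
g2 = g1 OR b = 0 OR 0 = 0
g3 = g2 OR a = 0 OR 0 = 0
g4 = NOT g3 = NOT 0 = 1
g5 = g4 AND c = 1 AND 1 = 1
So g5 = 1.

b=0, c=1, d=1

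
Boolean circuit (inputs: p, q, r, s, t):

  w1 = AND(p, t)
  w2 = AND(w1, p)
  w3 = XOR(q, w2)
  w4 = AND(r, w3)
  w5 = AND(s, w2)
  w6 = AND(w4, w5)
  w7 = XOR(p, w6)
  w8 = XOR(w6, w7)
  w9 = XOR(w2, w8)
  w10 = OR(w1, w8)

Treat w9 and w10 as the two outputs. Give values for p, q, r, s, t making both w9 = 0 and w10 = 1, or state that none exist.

Check with p=1, q=0, r=0, s=1, t=1:
w1 = AND(p, t) = AND(1, 1) = 1
w2 = AND(w1, p) = AND(1, 1) = 1
w3 = XOR(q, w2) = XOR(0, 1) = 1
w4 = AND(r, w3) = AND(0, 1) = 0
w5 = AND(s, w2) = AND(1, 1) = 1
w6 = AND(w4, w5) = AND(0, 1) = 0
w7 = XOR(p, w6) = XOR(1, 0) = 1
w8 = XOR(w6, w7) = XOR(0, 1) = 1
w9 = XOR(w2, w8) = XOR(1, 1) = 0
w10 = OR(w1, w8) = OR(1, 1) = 1
So w9 = 0 and w10 = 1.

p=1, q=0, r=0, s=1, t=1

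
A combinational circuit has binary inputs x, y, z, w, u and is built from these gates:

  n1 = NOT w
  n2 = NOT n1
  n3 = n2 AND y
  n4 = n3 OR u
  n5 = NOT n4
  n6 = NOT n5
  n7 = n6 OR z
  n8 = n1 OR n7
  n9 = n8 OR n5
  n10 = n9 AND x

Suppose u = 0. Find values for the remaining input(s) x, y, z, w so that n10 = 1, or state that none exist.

n10 = n9 AND x must be 1, so both n9 = 1 and x = 1.
Check with u = 0 and x=1, y=1, z=1, w=0:
n1 = NOT w = NOT 0 = 1
n2 = NOT n1 = NOT 1 = 0
n3 = n2 AND y = 0 AND 1 = 0
n4 = n3 OR u = 0 OR 0 = 0
n5 = NOT n4 = NOT 0 = 1
n6 = NOT n5 = NOT 1 = 0
n7 = n6 OR z = 0 OR 1 = 1
n8 = n1 OR n7 = 1 OR 1 = 1
n9 = n8 OR n5 = 1 OR 1 = 1
n10 = n9 AND x = 1 AND 1 = 1
So n10 = 1.

x=1, y=1, z=1, w=0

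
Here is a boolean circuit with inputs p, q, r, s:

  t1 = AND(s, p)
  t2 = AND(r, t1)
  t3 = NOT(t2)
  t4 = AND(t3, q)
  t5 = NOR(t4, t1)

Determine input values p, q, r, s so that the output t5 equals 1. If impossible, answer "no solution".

p=1, q=0, r=0, s=0

t5 = NOR(t4, t1) must be 1, so both t4 = 0 and t1 = 0.
Check with p=1, q=0, r=0, s=0:
t1 = AND(s, p) = AND(0, 1) = 0
t2 = AND(r, t1) = AND(0, 0) = 0
t3 = NOT(t2) = NOT 0 = 1
t4 = AND(t3, q) = AND(1, 0) = 0
t5 = NOR(t4, t1) = NOR(0, 0) = 1
So t5 = 1 as required.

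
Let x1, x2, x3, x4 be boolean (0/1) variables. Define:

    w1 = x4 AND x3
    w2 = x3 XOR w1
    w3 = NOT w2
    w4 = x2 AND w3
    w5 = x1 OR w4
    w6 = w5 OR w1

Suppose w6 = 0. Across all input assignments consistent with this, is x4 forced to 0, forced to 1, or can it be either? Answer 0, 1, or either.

Both values of x4 occur among assignments with w6 = 0:
  x4=0: x1=0, x2=0, x3=0, x4=0
  x4=1: x1=0, x2=0, x3=0, x4=1

either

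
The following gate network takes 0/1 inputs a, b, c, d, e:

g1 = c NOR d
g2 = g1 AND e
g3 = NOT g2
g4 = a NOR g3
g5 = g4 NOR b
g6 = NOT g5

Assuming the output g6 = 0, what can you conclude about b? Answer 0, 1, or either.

0

g6 = NOT g5 must be 0, so g5 = 1.
g5 = g4 NOR b must be 1, so both g4 = 0 and b = 0.
g4 = a NOR g3 must be 0, so at least one of a, g3 is 1.
Every assignment with g6 = 0 has b = 0; there are 15 such assignment(s).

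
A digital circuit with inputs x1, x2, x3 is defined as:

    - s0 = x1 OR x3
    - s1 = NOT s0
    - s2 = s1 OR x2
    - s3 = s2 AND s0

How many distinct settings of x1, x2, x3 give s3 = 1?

3

s3 = s2 AND s0 must be 1, so both s2 = 1 and s0 = 1.
s2 = s1 OR x2 must be 1, so at least one of s1, x2 is 1.
s0 = x1 OR x3 must be 1, so at least one of x1, x3 is 1.
Satisfying assignments:
  x1=0, x2=1, x3=1
  x1=1, x2=1, x3=0
  x1=1, x2=1, x3=1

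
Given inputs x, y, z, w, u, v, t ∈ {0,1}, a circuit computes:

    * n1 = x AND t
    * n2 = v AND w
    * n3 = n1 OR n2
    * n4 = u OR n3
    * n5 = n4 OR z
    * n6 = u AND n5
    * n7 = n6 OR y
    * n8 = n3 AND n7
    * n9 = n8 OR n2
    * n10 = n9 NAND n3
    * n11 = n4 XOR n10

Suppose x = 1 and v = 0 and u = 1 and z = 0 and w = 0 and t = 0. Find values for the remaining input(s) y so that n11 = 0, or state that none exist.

y=0

Check with x = 1 and v = 0 and u = 1 and z = 0 and w = 0 and t = 0 and y=0:
n1 = x AND t = 1 AND 0 = 0
n2 = v AND w = 0 AND 0 = 0
n3 = n1 OR n2 = 0 OR 0 = 0
n4 = u OR n3 = 1 OR 0 = 1
n5 = n4 OR z = 1 OR 0 = 1
n6 = u AND n5 = 1 AND 1 = 1
n7 = n6 OR y = 1 OR 0 = 1
n8 = n3 AND n7 = 0 AND 1 = 0
n9 = n8 OR n2 = 0 OR 0 = 0
n10 = n9 NAND n3 = 0 NAND 0 = 1
n11 = n4 XOR n10 = 1 XOR 1 = 0
So n11 = 0.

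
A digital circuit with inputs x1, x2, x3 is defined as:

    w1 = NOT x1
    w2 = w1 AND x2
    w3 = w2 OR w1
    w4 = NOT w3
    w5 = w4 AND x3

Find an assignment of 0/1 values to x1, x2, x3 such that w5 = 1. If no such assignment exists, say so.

w5 = w4 AND x3 must be 1, so both w4 = 1 and x3 = 1.
Check with x1=1, x2=0, x3=1:
w1 = NOT x1 = NOT 1 = 0
w2 = w1 AND x2 = 0 AND 0 = 0
w3 = w2 OR w1 = 0 OR 0 = 0
w4 = NOT w3 = NOT 0 = 1
w5 = w4 AND x3 = 1 AND 1 = 1
So w5 = 1 as required.

x1=1, x2=0, x3=1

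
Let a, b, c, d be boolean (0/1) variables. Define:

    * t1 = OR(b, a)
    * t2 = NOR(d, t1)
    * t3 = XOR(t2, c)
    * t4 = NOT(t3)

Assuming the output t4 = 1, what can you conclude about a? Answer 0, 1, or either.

either

Both values of a occur among assignments with t4 = 1:
  a=0: a=0, b=0, c=0, d=1
  a=1: a=1, b=0, c=0, d=0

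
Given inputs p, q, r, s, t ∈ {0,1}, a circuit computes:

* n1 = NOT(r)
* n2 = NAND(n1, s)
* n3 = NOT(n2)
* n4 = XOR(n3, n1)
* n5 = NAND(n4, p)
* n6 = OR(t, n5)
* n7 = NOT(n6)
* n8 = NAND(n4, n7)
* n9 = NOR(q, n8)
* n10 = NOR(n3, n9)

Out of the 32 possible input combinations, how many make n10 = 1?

23

n10 = NOR(n3, n9) must be 1, so both n3 = 0 and n9 = 0.
n3 = NOT(n2) must be 0, so n2 = 1.
n9 = NOR(q, n8) must be 0, so at least one of q, n8 is 1.
Enumerating the 32 input combinations, 23 give n10 = 1 and 9 give n10 = 0.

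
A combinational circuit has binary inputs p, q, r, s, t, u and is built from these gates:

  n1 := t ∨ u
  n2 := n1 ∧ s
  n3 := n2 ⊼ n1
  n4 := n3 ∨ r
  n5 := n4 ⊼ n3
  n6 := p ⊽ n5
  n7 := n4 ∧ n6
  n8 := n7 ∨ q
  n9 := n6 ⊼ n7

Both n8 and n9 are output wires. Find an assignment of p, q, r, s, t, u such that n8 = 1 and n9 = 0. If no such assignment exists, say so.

Check with p=0, q=0, r=1, s=0, t=1, u=1:
n1 = t ∨ u = 1 ∨ 1 = 1
n2 = n1 ∧ s = 1 ∧ 0 = 0
n3 = n2 ⊼ n1 = 0 ⊼ 1 = 1
n4 = n3 ∨ r = 1 ∨ 1 = 1
n5 = n4 ⊼ n3 = 1 ⊼ 1 = 0
n6 = p ⊽ n5 = 0 ⊽ 0 = 1
n7 = n4 ∧ n6 = 1 ∧ 1 = 1
n8 = n7 ∨ q = 1 ∨ 0 = 1
n9 = n6 ⊼ n7 = 1 ⊼ 1 = 0
So n8 = 1 and n9 = 0.

p=0, q=0, r=1, s=0, t=1, u=1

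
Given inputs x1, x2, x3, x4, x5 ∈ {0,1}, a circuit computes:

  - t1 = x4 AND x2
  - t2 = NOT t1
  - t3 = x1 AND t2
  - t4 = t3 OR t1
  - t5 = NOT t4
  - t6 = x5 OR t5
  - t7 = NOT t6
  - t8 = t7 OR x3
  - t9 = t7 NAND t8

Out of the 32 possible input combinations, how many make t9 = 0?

10

t9 = t7 NAND t8 must be 0, so both t7 = 1 and t8 = 1.
t7 = NOT t6 must be 1, so t6 = 0.
t8 = t7 OR x3 must be 1, so at least one of t7, x3 is 1.
Enumerating the 32 input combinations, 10 give t9 = 0 and 22 give t9 = 1.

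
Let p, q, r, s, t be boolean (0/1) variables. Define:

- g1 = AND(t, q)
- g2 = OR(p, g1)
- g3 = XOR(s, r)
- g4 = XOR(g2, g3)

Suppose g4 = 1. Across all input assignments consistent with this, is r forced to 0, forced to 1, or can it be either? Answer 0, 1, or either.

Both values of r occur among assignments with g4 = 1:
  r=0: p=0, q=0, r=0, s=1, t=0
  r=1: p=0, q=0, r=1, s=0, t=0

either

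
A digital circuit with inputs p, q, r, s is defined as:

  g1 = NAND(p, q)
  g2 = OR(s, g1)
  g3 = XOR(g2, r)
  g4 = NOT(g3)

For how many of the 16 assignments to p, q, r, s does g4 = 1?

8

g4 = NOT(g3) must be 1, so g3 = 0.
g3 = XOR(g2, r) must be 0, so g2 and r are equal.
Enumerating the 16 input combinations, 8 give g4 = 1 and 8 give g4 = 0.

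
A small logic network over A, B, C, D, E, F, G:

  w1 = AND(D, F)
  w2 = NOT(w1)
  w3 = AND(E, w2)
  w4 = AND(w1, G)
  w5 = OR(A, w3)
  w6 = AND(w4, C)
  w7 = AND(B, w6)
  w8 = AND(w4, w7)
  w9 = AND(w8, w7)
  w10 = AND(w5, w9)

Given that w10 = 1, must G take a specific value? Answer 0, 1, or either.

w10 = AND(w5, w9) must be 1, so both w5 = 1 and w9 = 1.
w5 = OR(A, w3) must be 1, so at least one of A, w3 is 1.
Every assignment with w10 = 1 has G = 1; there are 2 such assignment(s).
  A=1, B=1, C=1, D=1, E=0, F=1, G=1
  A=1, B=1, C=1, D=1, E=1, F=1, G=1

1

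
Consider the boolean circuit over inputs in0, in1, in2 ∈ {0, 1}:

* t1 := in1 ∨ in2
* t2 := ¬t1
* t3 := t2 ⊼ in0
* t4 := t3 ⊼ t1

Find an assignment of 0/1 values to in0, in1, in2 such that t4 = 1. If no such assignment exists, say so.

t4 = t3 ⊼ t1 must be 1, so at least one of t3, t1 is 0.
Check with in0=1 in1=0 in2=0:
t1 = in1 ∨ in2 = 0 ∨ 0 = 0
t2 = ¬t1 = ¬0 = 1
t3 = t2 ⊼ in0 = 1 ⊼ 1 = 0
t4 = t3 ⊼ t1 = 0 ⊼ 0 = 1
So t4 = 1 as required.

in0=1 in1=0 in2=0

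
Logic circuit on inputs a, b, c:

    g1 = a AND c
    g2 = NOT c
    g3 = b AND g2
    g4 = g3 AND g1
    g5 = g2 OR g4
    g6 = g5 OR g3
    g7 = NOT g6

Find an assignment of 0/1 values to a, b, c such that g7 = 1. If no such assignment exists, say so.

a=0 b=1 c=1

Check with a=0 b=1 c=1:
g1 = a AND c = 0 AND 1 = 0
g2 = NOT c = NOT 1 = 0
g3 = b AND g2 = 1 AND 0 = 0
g4 = g3 AND g1 = 0 AND 0 = 0
g5 = g2 OR g4 = 0 OR 0 = 0
g6 = g5 OR g3 = 0 OR 0 = 0
g7 = NOT g6 = NOT 0 = 1
So g7 = 1 as required.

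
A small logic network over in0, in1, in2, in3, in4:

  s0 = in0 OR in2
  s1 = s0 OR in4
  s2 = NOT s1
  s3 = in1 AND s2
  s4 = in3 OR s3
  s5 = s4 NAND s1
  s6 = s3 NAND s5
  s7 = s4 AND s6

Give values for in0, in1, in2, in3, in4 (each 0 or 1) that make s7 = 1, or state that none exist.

in0=1 in1=1 in2=0 in3=1 in4=1

s7 = s4 AND s6 must be 1, so both s4 = 1 and s6 = 1.
Check with in0=1 in1=1 in2=0 in3=1 in4=1:
s0 = in0 OR in2 = 1 OR 0 = 1
s1 = s0 OR in4 = 1 OR 1 = 1
s2 = NOT s1 = NOT 1 = 0
s3 = in1 AND s2 = 1 AND 0 = 0
s4 = in3 OR s3 = 1 OR 0 = 1
s5 = s4 NAND s1 = 1 NAND 1 = 0
s6 = s3 NAND s5 = 0 NAND 0 = 1
s7 = s4 AND s6 = 1 AND 1 = 1
So s7 = 1 as required.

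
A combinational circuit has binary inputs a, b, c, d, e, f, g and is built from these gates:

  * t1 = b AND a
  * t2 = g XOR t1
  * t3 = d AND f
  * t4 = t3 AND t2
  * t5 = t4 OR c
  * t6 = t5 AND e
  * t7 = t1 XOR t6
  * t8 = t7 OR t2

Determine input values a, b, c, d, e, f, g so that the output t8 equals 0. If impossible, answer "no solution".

a=1, b=1, c=1, d=0, e=1, f=0, g=1

t8 = t7 OR t2 must be 0, so both t7 = 0 and t2 = 0.
t7 = t1 XOR t6 must be 0, so t1 and t6 are equal.
t2 = g XOR t1 must be 0, so g and t1 are equal.
Check with a=1, b=1, c=1, d=0, e=1, f=0, g=1:
t1 = b AND a = 1 AND 1 = 1
t2 = g XOR t1 = 1 XOR 1 = 0
t3 = d AND f = 0 AND 0 = 0
t4 = t3 AND t2 = 0 AND 0 = 0
t5 = t4 OR c = 0 OR 1 = 1
t6 = t5 AND e = 1 AND 1 = 1
t7 = t1 XOR t6 = 1 XOR 1 = 0
t8 = t7 OR t2 = 0 OR 0 = 0
So t8 = 0 as required.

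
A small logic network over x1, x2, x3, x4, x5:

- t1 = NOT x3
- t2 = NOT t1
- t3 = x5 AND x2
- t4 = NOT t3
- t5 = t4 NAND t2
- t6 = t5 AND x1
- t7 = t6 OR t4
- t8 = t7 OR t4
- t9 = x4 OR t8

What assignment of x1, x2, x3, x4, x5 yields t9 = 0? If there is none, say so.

t9 = x4 OR t8 must be 0, so both x4 = 0 and t8 = 0.
Check with x1=0, x2=1, x3=0, x4=0, x5=1:
t1 = NOT x3 = NOT 0 = 1
t2 = NOT t1 = NOT 1 = 0
t3 = x5 AND x2 = 1 AND 1 = 1
t4 = NOT t3 = NOT 1 = 0
t5 = t4 NAND t2 = 0 NAND 0 = 1
t6 = t5 AND x1 = 1 AND 0 = 0
t7 = t6 OR t4 = 0 OR 0 = 0
t8 = t7 OR t4 = 0 OR 0 = 0
t9 = x4 OR t8 = 0 OR 0 = 0
So t9 = 0 as required.

x1=0, x2=1, x3=0, x4=0, x5=1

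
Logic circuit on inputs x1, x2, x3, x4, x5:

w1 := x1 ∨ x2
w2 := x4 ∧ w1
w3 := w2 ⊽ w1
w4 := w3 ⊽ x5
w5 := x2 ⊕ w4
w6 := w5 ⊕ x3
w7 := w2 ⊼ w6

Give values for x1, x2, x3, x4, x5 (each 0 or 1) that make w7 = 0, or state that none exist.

x1=1, x2=1, x3=1, x4=1, x5=0

w7 = w2 ⊼ w6 must be 0, so both w2 = 1 and w6 = 1.
w2 = x4 ∧ w1 must be 1, so both x4 = 1 and w1 = 1.
w6 = w5 ⊕ x3 must be 1, so w5 and x3 differ.
Check with x1=1, x2=1, x3=1, x4=1, x5=0:
w1 = x1 ∨ x2 = 1 ∨ 1 = 1
w2 = x4 ∧ w1 = 1 ∧ 1 = 1
w3 = w2 ⊽ w1 = 1 ⊽ 1 = 0
w4 = w3 ⊽ x5 = 0 ⊽ 0 = 1
w5 = x2 ⊕ w4 = 1 ⊕ 1 = 0
w6 = w5 ⊕ x3 = 0 ⊕ 1 = 1
w7 = w2 ⊼ w6 = 1 ⊼ 1 = 0
So w7 = 0 as required.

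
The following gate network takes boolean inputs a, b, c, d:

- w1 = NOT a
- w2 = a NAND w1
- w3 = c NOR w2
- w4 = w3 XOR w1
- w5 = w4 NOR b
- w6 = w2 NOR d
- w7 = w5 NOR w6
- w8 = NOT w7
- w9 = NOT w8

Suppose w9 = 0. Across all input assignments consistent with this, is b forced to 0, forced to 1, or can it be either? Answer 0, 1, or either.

0

w9 = NOT w8 must be 0, so w8 = 1.
w8 = NOT w7 must be 1, so w7 = 0.
Every assignment with w9 = 0 has b = 0; there are 4 such assignment(s).
  a=1, b=0, c=0, d=0
  a=1, b=0, c=0, d=1
  a=1, b=0, c=1, d=0
  a=1, b=0, c=1, d=1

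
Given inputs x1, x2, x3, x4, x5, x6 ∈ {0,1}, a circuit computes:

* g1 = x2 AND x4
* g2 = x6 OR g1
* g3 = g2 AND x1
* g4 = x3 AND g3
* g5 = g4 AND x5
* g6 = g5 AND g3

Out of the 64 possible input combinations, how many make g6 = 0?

g6 = g5 AND g3 must be 0, so at least one of g5, g3 is 0.
Enumerating the 64 input combinations, 59 give g6 = 0 and 5 give g6 = 1.

59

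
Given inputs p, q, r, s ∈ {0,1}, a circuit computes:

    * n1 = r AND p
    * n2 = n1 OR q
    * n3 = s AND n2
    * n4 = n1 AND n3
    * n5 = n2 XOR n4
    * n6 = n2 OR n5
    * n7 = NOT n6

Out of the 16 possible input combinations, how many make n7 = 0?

n7 = NOT n6 must be 0, so n6 = 1.
Enumerating the 16 input combinations, 10 give n7 = 0 and 6 give n7 = 1.

10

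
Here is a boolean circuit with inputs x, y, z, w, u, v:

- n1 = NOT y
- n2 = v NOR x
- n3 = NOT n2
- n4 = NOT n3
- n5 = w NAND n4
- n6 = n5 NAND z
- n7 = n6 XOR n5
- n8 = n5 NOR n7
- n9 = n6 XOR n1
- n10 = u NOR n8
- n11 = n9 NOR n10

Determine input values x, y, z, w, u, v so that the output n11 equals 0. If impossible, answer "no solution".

Check with x=1, y=0, z=1, w=0, u=0, v=1:
n1 = NOT y = NOT 0 = 1
n2 = v NOR x = 1 NOR 1 = 0
n3 = NOT n2 = NOT 0 = 1
n4 = NOT n3 = NOT 1 = 0
n5 = w NAND n4 = 0 NAND 0 = 1
n6 = n5 NAND z = 1 NAND 1 = 0
n7 = n6 XOR n5 = 0 XOR 1 = 1
n8 = n5 NOR n7 = 1 NOR 1 = 0
n9 = n6 XOR n1 = 0 XOR 1 = 1
n10 = u NOR n8 = 0 NOR 0 = 1
n11 = n9 NOR n10 = 1 NOR 1 = 0
So n11 = 0 as required.

x=1, y=0, z=1, w=0, u=0, v=1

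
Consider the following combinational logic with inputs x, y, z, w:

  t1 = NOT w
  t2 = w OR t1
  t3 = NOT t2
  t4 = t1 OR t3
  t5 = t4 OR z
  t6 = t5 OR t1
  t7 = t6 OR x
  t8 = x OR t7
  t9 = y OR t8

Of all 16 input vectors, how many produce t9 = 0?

t9 = y OR t8 must be 0, so both y = 0 and t8 = 0.
t8 = x OR t7 must be 0, so both x = 0 and t7 = 0.
Satisfying assignments:
  x=0, y=0, z=0, w=1

1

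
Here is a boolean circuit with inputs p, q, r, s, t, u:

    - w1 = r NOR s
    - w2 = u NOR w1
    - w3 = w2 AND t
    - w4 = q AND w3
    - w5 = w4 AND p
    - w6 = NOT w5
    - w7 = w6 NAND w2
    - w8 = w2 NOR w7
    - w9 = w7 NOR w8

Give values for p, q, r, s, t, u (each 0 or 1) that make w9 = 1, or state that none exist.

p=1 q=1 r=0 s=1 t=0 u=0

w9 = w7 NOR w8 must be 1, so both w7 = 0 and w8 = 0.
w7 = w6 NAND w2 must be 0, so both w6 = 1 and w2 = 1.
Check with p=1 q=1 r=0 s=1 t=0 u=0:
w1 = r NOR s = 0 NOR 1 = 0
w2 = u NOR w1 = 0 NOR 0 = 1
w3 = w2 AND t = 1 AND 0 = 0
w4 = q AND w3 = 1 AND 0 = 0
w5 = w4 AND p = 0 AND 1 = 0
w6 = NOT w5 = NOT 0 = 1
w7 = w6 NAND w2 = 1 NAND 1 = 0
w8 = w2 NOR w7 = 1 NOR 0 = 0
w9 = w7 NOR w8 = 0 NOR 0 = 1
So w9 = 1 as required.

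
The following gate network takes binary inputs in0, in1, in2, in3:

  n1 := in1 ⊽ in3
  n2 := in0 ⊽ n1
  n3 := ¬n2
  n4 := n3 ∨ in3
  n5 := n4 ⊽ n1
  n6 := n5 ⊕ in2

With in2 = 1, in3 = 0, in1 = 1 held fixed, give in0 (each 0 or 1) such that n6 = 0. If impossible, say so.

n6 = n5 ⊕ in2 must be 0, so n5 and in2 are equal.
Check with in2 = 1, in3 = 0, in1 = 1 and in0=0:
n1 = in1 ⊽ in3 = 1 ⊽ 0 = 0
n2 = in0 ⊽ n1 = 0 ⊽ 0 = 1
n3 = ¬n2 = ¬1 = 0
n4 = n3 ∨ in3 = 0 ∨ 0 = 0
n5 = n4 ⊽ n1 = 0 ⊽ 0 = 1
n6 = n5 ⊕ in2 = 1 ⊕ 1 = 0
So n6 = 0.

in0=0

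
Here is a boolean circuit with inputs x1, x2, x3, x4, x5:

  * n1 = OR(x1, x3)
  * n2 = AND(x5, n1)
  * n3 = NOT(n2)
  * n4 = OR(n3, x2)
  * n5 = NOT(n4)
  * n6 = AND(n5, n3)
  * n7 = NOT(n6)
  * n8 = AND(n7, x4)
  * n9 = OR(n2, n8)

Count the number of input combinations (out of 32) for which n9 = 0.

n9 = OR(n2, n8) must be 0, so both n2 = 0 and n8 = 0.
Enumerating the 32 input combinations, 10 give n9 = 0 and 22 give n9 = 1.

10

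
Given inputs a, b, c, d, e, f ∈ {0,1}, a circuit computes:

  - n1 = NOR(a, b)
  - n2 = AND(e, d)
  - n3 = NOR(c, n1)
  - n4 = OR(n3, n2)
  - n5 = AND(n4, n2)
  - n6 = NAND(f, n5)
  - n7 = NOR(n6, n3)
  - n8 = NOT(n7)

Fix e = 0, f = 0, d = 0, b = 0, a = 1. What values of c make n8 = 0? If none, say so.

With e = 0, f = 0, d = 0, b = 0, a = 1 fixed, none of the 2 settings of c give n8 = 0.
For example, with c=0:
n1 = NOR(a, b) = NOR(1, 0) = 0
n2 = AND(e, d) = AND(0, 0) = 0
n3 = NOR(c, n1) = NOR(0, 0) = 1
n4 = OR(n3, n2) = OR(1, 0) = 1
n5 = AND(n4, n2) = AND(1, 0) = 0
n6 = NAND(f, n5) = NAND(0, 0) = 1
n7 = NOR(n6, n3) = NOR(1, 1) = 0
n8 = NOT(n7) = NOT 0 = 1
giving n8 = 1 ≠ 0.

no solution exists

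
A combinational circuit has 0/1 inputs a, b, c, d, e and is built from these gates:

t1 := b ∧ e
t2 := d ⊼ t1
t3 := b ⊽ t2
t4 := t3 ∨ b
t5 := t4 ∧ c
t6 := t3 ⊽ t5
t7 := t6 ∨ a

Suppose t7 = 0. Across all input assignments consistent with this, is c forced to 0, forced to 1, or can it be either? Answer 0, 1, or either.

t7 = t6 ∨ a must be 0, so both t6 = 0 and a = 0.
t6 = t3 ⊽ t5 must be 0, so at least one of t3, t5 is 1.
Every assignment with t7 = 0 has c = 1; there are 4 such assignment(s).
  a=0, b=1, c=1, d=0, e=0
  a=0, b=1, c=1, d=0, e=1
  a=0, b=1, c=1, d=1, e=0
  a=0, b=1, c=1, d=1, e=1

1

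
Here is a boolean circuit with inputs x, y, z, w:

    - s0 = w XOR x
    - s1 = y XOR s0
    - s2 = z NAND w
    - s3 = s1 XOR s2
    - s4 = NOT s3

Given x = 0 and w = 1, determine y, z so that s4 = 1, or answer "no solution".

y=0, z=0

Check with x = 0 and w = 1 and y=0, z=0:
s0 = w XOR x = 1 XOR 0 = 1
s1 = y XOR s0 = 0 XOR 1 = 1
s2 = z NAND w = 0 NAND 1 = 1
s3 = s1 XOR s2 = 1 XOR 1 = 0
s4 = NOT s3 = NOT 0 = 1
So s4 = 1.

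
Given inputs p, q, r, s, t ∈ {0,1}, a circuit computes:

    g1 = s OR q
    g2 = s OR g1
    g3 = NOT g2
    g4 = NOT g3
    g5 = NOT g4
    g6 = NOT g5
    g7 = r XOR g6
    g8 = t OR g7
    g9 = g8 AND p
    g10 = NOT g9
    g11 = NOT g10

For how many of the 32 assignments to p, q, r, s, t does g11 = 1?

12

g11 = NOT g10 must be 1, so g10 = 0.
g10 = NOT g9 must be 0, so g9 = 1.
Enumerating the 32 input combinations, 12 give g11 = 1 and 20 give g11 = 0.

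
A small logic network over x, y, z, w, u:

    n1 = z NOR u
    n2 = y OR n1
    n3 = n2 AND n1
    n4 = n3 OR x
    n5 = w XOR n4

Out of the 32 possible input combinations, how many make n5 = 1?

16

n5 = w XOR n4 must be 1, so w and n4 differ.
Enumerating the 32 input combinations, 16 give n5 = 1 and 16 give n5 = 0.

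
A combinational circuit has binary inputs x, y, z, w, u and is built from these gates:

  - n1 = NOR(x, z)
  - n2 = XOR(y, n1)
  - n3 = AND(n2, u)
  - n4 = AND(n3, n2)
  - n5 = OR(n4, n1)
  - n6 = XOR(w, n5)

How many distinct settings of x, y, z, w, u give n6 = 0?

n6 = XOR(w, n5) must be 0, so w and n5 are equal.
Enumerating the 32 input combinations, 16 give n6 = 0 and 16 give n6 = 1.

16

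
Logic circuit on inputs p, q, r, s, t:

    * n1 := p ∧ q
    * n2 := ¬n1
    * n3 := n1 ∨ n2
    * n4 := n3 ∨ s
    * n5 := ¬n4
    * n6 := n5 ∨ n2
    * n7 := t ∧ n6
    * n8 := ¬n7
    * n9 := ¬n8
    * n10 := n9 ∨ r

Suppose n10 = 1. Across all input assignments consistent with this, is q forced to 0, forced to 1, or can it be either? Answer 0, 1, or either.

either

Both values of q occur among assignments with n10 = 1:
  q=0: p=0, q=0, r=0, s=0, t=1
  q=1: p=0, q=1, r=0, s=0, t=1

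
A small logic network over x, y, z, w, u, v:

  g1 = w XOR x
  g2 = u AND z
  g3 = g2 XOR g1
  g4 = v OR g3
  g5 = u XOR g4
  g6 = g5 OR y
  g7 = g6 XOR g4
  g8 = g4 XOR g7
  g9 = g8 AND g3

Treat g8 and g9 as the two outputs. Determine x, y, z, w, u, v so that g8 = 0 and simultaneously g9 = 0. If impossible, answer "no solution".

Check with x=1, y=0, z=1, w=1, u=0, v=0:
g1 = w XOR x = 1 XOR 1 = 0
g2 = u AND z = 0 AND 1 = 0
g3 = g2 XOR g1 = 0 XOR 0 = 0
g4 = v OR g3 = 0 OR 0 = 0
g5 = u XOR g4 = 0 XOR 0 = 0
g6 = g5 OR y = 0 OR 0 = 0
g7 = g6 XOR g4 = 0 XOR 0 = 0
g8 = g4 XOR g7 = 0 XOR 0 = 0
g9 = g8 AND g3 = 0 AND 0 = 0
So g8 = 0 and g9 = 0.

x=1, y=0, z=1, w=1, u=0, v=0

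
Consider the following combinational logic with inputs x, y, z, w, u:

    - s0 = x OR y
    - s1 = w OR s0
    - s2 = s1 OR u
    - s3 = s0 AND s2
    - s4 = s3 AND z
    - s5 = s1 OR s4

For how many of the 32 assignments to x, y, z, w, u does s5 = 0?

s5 = s1 OR s4 must be 0, so both s1 = 0 and s4 = 0.
s1 = w OR s0 must be 0, so both w = 0 and s0 = 0.
s4 = s3 AND z must be 0, so at least one of s3, z is 0.
Satisfying assignments:
  x=0, y=0, z=0, w=0, u=0
  x=0, y=0, z=0, w=0, u=1
  x=0, y=0, z=1, w=0, u=0
  x=0, y=0, z=1, w=0, u=1

4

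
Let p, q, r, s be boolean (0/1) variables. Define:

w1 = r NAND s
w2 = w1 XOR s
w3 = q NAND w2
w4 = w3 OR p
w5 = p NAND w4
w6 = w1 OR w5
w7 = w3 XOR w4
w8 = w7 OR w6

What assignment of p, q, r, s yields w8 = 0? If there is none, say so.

p=1 q=0 r=1 s=1

w8 = w7 OR w6 must be 0, so both w7 = 0 and w6 = 0.
w7 = w3 XOR w4 must be 0, so w3 and w4 are equal.
Check with p=1 q=0 r=1 s=1:
w1 = r NAND s = 1 NAND 1 = 0
w2 = w1 XOR s = 0 XOR 1 = 1
w3 = q NAND w2 = 0 NAND 1 = 1
w4 = w3 OR p = 1 OR 1 = 1
w5 = p NAND w4 = 1 NAND 1 = 0
w6 = w1 OR w5 = 0 OR 0 = 0
w7 = w3 XOR w4 = 1 XOR 1 = 0
w8 = w7 OR w6 = 0 OR 0 = 0
So w8 = 0 as required.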